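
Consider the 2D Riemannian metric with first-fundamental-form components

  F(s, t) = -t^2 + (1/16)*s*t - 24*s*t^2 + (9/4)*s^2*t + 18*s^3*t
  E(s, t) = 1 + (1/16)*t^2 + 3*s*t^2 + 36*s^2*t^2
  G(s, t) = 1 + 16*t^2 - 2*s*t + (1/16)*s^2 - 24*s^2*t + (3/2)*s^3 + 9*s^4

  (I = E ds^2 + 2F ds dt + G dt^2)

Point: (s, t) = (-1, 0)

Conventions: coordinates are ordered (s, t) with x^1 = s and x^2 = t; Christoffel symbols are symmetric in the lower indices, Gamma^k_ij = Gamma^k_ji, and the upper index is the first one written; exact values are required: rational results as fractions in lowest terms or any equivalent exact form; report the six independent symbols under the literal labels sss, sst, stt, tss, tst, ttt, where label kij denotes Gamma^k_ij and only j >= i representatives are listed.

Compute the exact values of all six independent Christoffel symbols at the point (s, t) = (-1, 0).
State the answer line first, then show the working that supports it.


Answer: Gamma_sss = 0, Gamma_sst = 0, Gamma_stt = 0, Gamma_tss = 0, Gamma_tst = -253/137, Gamma_ttt = -176/137

E = 1, F = 0, G = 137/16 at the point
E_s = 0, E_t = 0, F_s = 0, F_t = -253/16, G_s = -253/8, G_t = -22
EG - F^2 = 137/16;  g^inv = (16/137) * [[137/16, 0], [0, 1]]
first-kind symbols [ij,l] = (1/2)(d_i g_jl + d_j g_il - d_l g_ij): [ss,s] = E_s/2 = 0, [ss,t] = F_s - E_t/2 = 0, [st,s] = E_t/2 = 0, [st,t] = G_s/2 = -253/16, [tt,s] = F_t - G_s/2 = 0, [tt,t] = G_t/2 = -11
Gamma^s_ij = (G*[ij,s] - F*[ij,t])/(EG - F^2), Gamma^t_ij = (E*[ij,t] - F*[ij,s])/(EG - F^2)


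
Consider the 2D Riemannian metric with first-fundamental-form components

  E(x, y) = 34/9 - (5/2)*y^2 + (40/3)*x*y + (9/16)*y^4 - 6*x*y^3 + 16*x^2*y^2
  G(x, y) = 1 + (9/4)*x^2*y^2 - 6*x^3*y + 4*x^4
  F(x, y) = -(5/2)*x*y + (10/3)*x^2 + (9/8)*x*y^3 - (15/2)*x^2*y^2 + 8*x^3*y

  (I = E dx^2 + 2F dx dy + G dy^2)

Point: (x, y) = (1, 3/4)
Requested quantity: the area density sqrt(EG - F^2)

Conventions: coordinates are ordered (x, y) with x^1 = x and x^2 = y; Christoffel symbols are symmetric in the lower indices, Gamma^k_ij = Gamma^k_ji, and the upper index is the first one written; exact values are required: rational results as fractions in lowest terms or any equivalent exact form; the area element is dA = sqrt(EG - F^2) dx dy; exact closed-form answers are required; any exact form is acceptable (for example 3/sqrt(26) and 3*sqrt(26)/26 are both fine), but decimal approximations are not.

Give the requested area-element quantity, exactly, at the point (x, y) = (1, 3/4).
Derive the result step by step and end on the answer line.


E = 701089/36864, F = 5705/1536, G = 113/64; EG - F^2 = 729313/36864

Answer: sqrt(EG - F^2) = sqrt(729313)/192


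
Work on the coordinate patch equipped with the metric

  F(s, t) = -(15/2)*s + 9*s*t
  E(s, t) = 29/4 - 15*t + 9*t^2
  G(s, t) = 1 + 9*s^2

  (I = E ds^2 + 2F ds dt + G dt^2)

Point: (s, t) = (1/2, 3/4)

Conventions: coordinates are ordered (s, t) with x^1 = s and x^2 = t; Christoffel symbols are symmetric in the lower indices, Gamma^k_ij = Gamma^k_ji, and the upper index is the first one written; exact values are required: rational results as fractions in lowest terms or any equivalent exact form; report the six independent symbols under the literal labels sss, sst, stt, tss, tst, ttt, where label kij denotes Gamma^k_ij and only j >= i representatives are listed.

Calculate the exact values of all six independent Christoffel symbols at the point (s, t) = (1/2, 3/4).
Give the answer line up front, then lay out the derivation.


Answer: Gamma_sss = 0, Gamma_sst = -12/53, Gamma_stt = 0, Gamma_tss = 0, Gamma_tst = 72/53, Gamma_ttt = 0

E = 17/16, F = -3/8, G = 13/4 at the point
E_s = 0, E_t = -3/2, F_s = -3/4, F_t = 9/2, G_s = 9, G_t = 0
EG - F^2 = 53/16;  g^inv = (16/53) * [[13/4, 3/8], [3/8, 17/16]]
first-kind symbols [ij,l] = (1/2)(d_i g_jl + d_j g_il - d_l g_ij): [ss,s] = E_s/2 = 0, [ss,t] = F_s - E_t/2 = 0, [st,s] = E_t/2 = -3/4, [st,t] = G_s/2 = 9/2, [tt,s] = F_t - G_s/2 = 0, [tt,t] = G_t/2 = 0
Gamma^s_ij = (G*[ij,s] - F*[ij,t])/(EG - F^2), Gamma^t_ij = (E*[ij,t] - F*[ij,s])/(EG - F^2)


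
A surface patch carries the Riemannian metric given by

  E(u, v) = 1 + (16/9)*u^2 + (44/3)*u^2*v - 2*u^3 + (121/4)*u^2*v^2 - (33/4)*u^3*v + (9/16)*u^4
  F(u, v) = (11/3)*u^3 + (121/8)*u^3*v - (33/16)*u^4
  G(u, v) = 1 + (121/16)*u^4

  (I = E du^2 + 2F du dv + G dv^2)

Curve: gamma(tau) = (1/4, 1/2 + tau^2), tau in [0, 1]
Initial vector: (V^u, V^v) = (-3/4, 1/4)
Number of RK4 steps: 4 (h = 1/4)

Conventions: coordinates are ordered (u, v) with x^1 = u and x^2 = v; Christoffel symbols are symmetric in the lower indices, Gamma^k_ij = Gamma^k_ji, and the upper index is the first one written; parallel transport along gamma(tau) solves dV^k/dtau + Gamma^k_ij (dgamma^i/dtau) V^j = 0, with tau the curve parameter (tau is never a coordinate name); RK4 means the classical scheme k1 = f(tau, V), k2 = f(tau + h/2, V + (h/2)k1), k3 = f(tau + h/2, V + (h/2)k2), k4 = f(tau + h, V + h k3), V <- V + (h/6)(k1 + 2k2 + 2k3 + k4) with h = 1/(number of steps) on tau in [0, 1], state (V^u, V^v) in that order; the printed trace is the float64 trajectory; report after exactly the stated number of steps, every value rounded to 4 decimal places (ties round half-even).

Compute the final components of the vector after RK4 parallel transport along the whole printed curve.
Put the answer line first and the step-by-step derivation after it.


Answer: V^u = -0.4123, V^v = 0.2897

gamma'(tau) = (0, 2*tau); f(tau, V)^k = -Gamma^k_ij(gamma(tau)) gamma'^i(tau) V^j; h = 1/4; intermediate values shown to 6 dp
curve data and Christoffel symbols at the stage parameters:
  tau = 0.000000: gamma = (0.250000, 0.500000), gamma' = (0.000000, 0.000000); Gamma_uuu = 1.825841, Gamma_uuv = 0.676997, Gamma_uvv = 0.000000, Gamma_vuu = 0.322207, Gamma_vuv = 0.119470, Gamma_vvv = 0.000000
  tau = 0.125000: gamma = (0.250000, 0.515625), gamma' = (0.000000, 0.250000); Gamma_uuu = 1.869378, Gamma_uuv = 0.677441, Gamma_uvv = 0.000000, Gamma_vuu = 0.322770, Gamma_vuv = 0.116968, Gamma_vvv = 0.000000
  tau = 0.250000: gamma = (0.250000, 0.562500), gamma' = (0.000000, 0.500000); Gamma_uuu = 1.994866, Gamma_uuv = 0.676921, Gamma_uvv = 0.000000, Gamma_vuu = 0.323492, Gamma_vuv = 0.109771, Gamma_vvv = 0.000000
  tau = 0.375000: gamma = (0.250000, 0.640625), gamma' = (0.000000, 0.750000); Gamma_uuu = 2.186988, Gamma_uuv = 0.670964, Gamma_uvv = 0.000000, Gamma_vuu = 0.322010, Gamma_vuv = 0.098792, Gamma_vvv = 0.000000
  tau = 0.500000: gamma = (0.250000, 0.750000), gamma' = (0.000000, 1.000000); Gamma_uuu = 2.421765, Gamma_uuv = 0.655068, Gamma_uvv = 0.000000, Gamma_vuu = 0.315882, Gamma_vuv = 0.085444, Gamma_vvv = 0.000000
  tau = 0.625000: gamma = (0.250000, 0.890625), gamma' = (0.000000, 1.250000); Gamma_uuu = 2.671396, Gamma_uuv = 0.627166, Gamma_uvv = 0.000000, Gamma_vuu = 0.303855, Gamma_vuv = 0.071336, Gamma_vvv = 0.000000
  tau = 0.750000: gamma = (0.250000, 1.062500), gamma' = (0.000000, 1.500000); Gamma_uuu = 2.911126, Gamma_uuv = 0.588466, Gamma_uvv = 0.000000, Gamma_vuu = 0.286340, Gamma_vuv = 0.057882, Gamma_vvv = 0.000000
  tau = 0.875000: gamma = (0.250000, 1.265625), gamma' = (0.000000, 1.750000); Gamma_uuu = 3.124363, Gamma_uuv = 0.542474, Gamma_uvv = 0.000000, Gamma_vuu = 0.264964, Gamma_vuv = 0.046005, Gamma_vvv = 0.000000
  tau = 1.000000: gamma = (0.250000, 1.500000), gamma' = (0.000000, 2.000000); Gamma_uuu = 3.303728, Gamma_uuv = 0.493317, Gamma_uvv = 0.000000, Gamma_vuu = 0.241736, Gamma_vuv = 0.036096, Gamma_vvv = 0.000000
step 0: V^u = -0.7500, V^v = 0.2500
step 1: k1 = (0.000000, 0.000000), k2 = (0.127020, 0.021932), k3 = (0.124331, 0.021467), k4 = (0.243325, 0.039458); V <- V + (h/6)(k1 + 2k2 + 2k3 + k4): V^u = -0.7189, V^v = 0.2553
step 2: k1 = (0.243324, 0.039458), k2 = (0.346469, 0.051014), k3 = (0.339981, 0.050059), k4 = (0.415261, 0.054164); V <- V + (h/6)(k1 + 2k2 + 2k3 + k4): V^u = -0.6343, V^v = 0.2676
step 3: k1 = (0.415490, 0.054194), k2 = (0.456525, 0.051927), k3 = (0.452504, 0.051470), k4 = (0.460014, 0.045247); V <- V + (h/6)(k1 + 2k2 + 2k3 + k4): V^u = -0.5220, V^v = 0.2803
step 4: k1 = (0.460803, 0.045325), k2 = (0.440905, 0.037391), k3 = (0.443266, 0.037591), k4 = (0.405725, 0.029687); V <- V + (h/6)(k1 + 2k2 + 2k3 + k4): V^u = -0.4123, V^v = 0.2897


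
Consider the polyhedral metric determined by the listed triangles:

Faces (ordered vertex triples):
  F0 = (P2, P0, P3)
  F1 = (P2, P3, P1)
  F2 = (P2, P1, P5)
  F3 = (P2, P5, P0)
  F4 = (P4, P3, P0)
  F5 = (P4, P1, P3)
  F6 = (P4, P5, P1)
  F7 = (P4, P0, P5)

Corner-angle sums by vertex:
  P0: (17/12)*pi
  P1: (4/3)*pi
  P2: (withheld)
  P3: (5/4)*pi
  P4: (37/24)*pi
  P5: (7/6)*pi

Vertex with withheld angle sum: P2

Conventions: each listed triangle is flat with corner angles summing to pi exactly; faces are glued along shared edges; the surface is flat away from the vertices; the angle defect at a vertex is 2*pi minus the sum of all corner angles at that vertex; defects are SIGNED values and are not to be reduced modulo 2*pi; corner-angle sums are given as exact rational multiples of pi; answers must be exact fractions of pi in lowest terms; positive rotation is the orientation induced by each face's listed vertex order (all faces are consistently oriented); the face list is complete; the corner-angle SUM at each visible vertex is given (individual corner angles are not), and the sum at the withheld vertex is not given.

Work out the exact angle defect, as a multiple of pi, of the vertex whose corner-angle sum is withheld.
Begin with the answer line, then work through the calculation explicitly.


Answer: defect(P2) = (17/24)*pi

V = 6, E = 12, F = 8; chi = V - E + F = 2
Gauss-Bonnet: total defect = 2*pi*chi = 4*pi; visible defects sum to (79/24)*pi


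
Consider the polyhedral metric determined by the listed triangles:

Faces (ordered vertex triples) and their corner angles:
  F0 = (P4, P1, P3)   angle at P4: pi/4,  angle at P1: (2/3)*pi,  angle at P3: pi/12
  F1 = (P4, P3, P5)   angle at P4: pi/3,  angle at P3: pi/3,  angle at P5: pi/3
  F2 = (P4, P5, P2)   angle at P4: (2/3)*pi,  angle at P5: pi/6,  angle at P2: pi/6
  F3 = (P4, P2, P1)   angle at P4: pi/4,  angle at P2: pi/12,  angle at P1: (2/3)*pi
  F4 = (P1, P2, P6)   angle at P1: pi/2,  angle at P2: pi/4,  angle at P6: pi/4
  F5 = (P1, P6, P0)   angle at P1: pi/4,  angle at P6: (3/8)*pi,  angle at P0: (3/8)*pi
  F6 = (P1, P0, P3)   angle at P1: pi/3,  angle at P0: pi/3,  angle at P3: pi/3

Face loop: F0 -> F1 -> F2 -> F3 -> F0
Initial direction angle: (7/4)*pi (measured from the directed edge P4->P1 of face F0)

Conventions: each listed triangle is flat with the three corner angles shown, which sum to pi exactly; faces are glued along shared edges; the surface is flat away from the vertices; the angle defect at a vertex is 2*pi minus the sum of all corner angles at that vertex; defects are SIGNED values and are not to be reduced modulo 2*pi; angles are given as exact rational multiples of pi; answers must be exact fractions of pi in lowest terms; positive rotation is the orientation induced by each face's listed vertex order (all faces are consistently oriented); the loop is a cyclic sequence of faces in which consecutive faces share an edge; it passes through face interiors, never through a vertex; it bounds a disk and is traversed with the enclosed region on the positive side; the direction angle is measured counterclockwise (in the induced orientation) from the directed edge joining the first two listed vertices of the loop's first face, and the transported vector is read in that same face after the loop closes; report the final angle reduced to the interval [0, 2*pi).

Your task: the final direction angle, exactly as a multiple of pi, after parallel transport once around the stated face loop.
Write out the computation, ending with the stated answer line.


enclosed vertex P4: corner angles sum to (3/2)*pi, defect = 2*pi - (3/2)*pi = pi/2
the final direction is the initial angle plus the enclosed defects, taken mod 2*pi in the induced orientation
final angle = (7/4)*pi + pi/2 = pi/4 (mod 2*pi)

Answer: final direction angle = pi/4


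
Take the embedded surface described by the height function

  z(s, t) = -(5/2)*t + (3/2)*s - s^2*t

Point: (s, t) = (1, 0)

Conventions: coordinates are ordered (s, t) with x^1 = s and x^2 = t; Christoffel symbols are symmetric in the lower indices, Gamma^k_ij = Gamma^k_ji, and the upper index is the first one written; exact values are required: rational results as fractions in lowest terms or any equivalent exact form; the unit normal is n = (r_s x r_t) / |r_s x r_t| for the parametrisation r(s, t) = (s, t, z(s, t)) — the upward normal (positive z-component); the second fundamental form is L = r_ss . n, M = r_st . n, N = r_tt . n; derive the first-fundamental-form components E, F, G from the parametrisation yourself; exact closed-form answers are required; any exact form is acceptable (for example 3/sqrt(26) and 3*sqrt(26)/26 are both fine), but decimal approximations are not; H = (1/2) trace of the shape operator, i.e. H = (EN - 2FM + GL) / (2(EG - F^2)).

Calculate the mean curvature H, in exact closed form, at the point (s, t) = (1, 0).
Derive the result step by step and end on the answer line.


z_s = 3/2, z_t = -7/2, z_ss = 0, z_st = -2, z_tt = 0
E = 13/4, F = -21/4, G = 53/4; answer radicand W^2 = 31/2
unnormalised second-form numerators: l = 0, m = -2, n = 0; L = l/sqrt(31/2), and similarly M = m/sqrt(W^2), N = n/sqrt(W^2)
H = (E*n - 2*F*m + G*l) / (2*(EG - F^2)*sqrt(W^2)); E*n - 2*F*m + G*l = -21, EG - F^2 = 31/2, so H = (-21/31)/sqrt(31/2)

Answer: H = -21*sqrt(62)/961


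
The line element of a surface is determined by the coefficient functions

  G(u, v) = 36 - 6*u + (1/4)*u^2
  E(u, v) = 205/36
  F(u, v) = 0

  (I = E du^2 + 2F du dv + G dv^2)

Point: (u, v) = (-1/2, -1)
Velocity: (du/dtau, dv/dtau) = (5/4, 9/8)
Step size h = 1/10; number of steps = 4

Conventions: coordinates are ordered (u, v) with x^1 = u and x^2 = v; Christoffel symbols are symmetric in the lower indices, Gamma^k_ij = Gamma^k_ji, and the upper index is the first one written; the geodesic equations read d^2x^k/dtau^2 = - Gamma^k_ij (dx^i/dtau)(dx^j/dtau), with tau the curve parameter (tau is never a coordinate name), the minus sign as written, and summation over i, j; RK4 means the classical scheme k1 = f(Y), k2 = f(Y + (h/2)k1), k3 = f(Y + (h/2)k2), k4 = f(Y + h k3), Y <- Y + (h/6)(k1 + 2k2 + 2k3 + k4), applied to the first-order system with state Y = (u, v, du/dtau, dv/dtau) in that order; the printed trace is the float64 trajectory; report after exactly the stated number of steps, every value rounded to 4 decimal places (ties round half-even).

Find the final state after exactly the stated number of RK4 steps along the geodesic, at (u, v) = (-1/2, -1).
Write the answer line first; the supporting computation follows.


Answer: u = -0.0577, v = -0.5327, du/dtau = 0.9560, dv/dtau = 1.2090

f(Y) = (du/dtau, dv/dtau, -Gamma^u_ij Y'^i Y'^j, -Gamma^v_ij Y'^i Y'^j) with the Gammas evaluated at the stage position; h = 0.100000; intermediate values shown to 6 dp
step 0: u = -0.5000, v = -1.0000, du/dtau = 1.2500, dv/dtau = 1.1250
step 1:
  k1: at (u, v) = (-0.500000, -1.000000), (du/dtau, dv/dtau) = (1.250000, 1.125000); Gamma_uuu = 0.000000, Gamma_uuv = 0.000000, Gamma_uvv = 0.548780, Gamma_vuu = 0.000000, Gamma_vuv = -0.080000, Gamma_vvv = 0.000000; k1 = (1.250000, 1.125000, -0.694550, 0.225000)
  k2: at (u, v) = (-0.437500, -0.943750), (du/dtau, dv/dtau) = (1.215272, 1.136250); Gamma_uuu = 0.000000, Gamma_uuv = 0.000000, Gamma_uvv = 0.546037, Gamma_vuu = 0.000000, Gamma_vuv = -0.080402, Gamma_vvv = 0.000000; k2 = (1.215272, 1.136250, -0.704968, 0.222047)
  k3: at (u, v) = (-0.439236, -0.943187), (du/dtau, dv/dtau) = (1.214752, 1.136102); Gamma_uuu = 0.000000, Gamma_uuv = 0.000000, Gamma_uvv = 0.546113, Gamma_vuu = 0.000000, Gamma_vuv = -0.080391, Gamma_vvv = 0.000000; k3 = (1.214752, 1.136102, -0.704883, 0.221892)
  k4: at (u, v) = (-0.378525, -0.886390), (du/dtau, dv/dtau) = (1.179512, 1.147189); Gamma_uuu = 0.000000, Gamma_uuv = 0.000000, Gamma_uvv = 0.543447, Gamma_vuu = 0.000000, Gamma_vuv = -0.080785, Gamma_vvv = 0.000000; k4 = (1.179512, 1.147189, -0.715200, 0.218624)
  Y <- Y + (h/6)(k1 + 2k2 + 2k3 + k4): u = -0.3785, v = -0.8864, du/dtau = 1.1795, dv/dtau = 1.1472
step 2:
  k1: at (u, v) = (-0.378507, -0.886385), (du/dtau, dv/dtau) = (1.179509, 1.147192); Gamma_uuu = 0.000000, Gamma_uuv = 0.000000, Gamma_uvv = 0.543447, Gamma_vuu = 0.000000, Gamma_vuv = -0.080785, Gamma_vvv = 0.000000; k1 = (1.179509, 1.147192, -0.715202, 0.218625)
  k2: at (u, v) = (-0.319532, -0.829026), (du/dtau, dv/dtau) = (1.143749, 1.158123); Gamma_uuu = 0.000000, Gamma_uuv = 0.000000, Gamma_uvv = 0.540857, Gamma_vuu = 0.000000, Gamma_vuv = -0.081172, Gamma_vvv = 0.000000; k2 = (1.143749, 1.158123, -0.725424, 0.215041)
  k3: at (u, v) = (-0.321320, -0.828479), (du/dtau, dv/dtau) = (1.143238, 1.157944); Gamma_uuu = 0.000000, Gamma_uuv = 0.000000, Gamma_uvv = 0.540936, Gamma_vuu = 0.000000, Gamma_vuv = -0.081160, Gamma_vvv = 0.000000; k3 = (1.143238, 1.157944, -0.725305, 0.214880)
  k4: at (u, v) = (-0.264184, -0.770591), (du/dtau, dv/dtau) = (1.106979, 1.168680); Gamma_uuu = 0.000000, Gamma_uuv = 0.000000, Gamma_uvv = 0.538428, Gamma_vuu = 0.000000, Gamma_vuv = -0.081538, Gamma_vvv = 0.000000; k4 = (1.106979, 1.168680, -0.735391, 0.210973)
  Y <- Y + (h/6)(k1 + 2k2 + 2k3 + k4): u = -0.2642, v = -0.7706, du/dtau = 1.1070, dv/dtau = 1.1687
step 3:
  k1: at (u, v) = (-0.264166, -0.770585), (du/dtau, dv/dtau) = (1.106975, 1.168682); Gamma_uuu = 0.000000, Gamma_uuv = 0.000000, Gamma_uvv = 0.538427, Gamma_vuu = 0.000000, Gamma_vuv = -0.081538, Gamma_vvv = 0.000000; k1 = (1.106975, 1.168682, -0.735393, 0.210973)
  k2: at (u, v) = (-0.208818, -0.712151), (du/dtau, dv/dtau) = (1.070205, 1.179231); Gamma_uuu = 0.000000, Gamma_uuv = 0.000000, Gamma_uvv = 0.535997, Gamma_vuu = 0.000000, Gamma_vuv = -0.081908, Gamma_vvv = 0.000000; k2 = (1.070205, 1.179231, -0.745350, 0.206739)
  k3: at (u, v) = (-0.210656, -0.711623), (du/dtau, dv/dtau) = (1.069707, 1.179019); Gamma_uuu = 0.000000, Gamma_uuv = 0.000000, Gamma_uvv = 0.536078, Gamma_vuu = 0.000000, Gamma_vuv = -0.081896, Gamma_vvv = 0.000000; k3 = (1.069707, 1.179019, -0.745194, 0.206575)
  k4: at (u, v) = (-0.157196, -0.652683), (du/dtau, dv/dtau) = (1.032455, 1.189340); Gamma_uuu = 0.000000, Gamma_uuv = 0.000000, Gamma_uvv = 0.533731, Gamma_vuu = 0.000000, Gamma_vuv = -0.082256, Gamma_vvv = 0.000000; k4 = (1.032455, 1.189340, -0.754977, 0.202010)
  Y <- Y + (h/6)(k1 + 2k2 + 2k3 + k4): u = -0.1572, v = -0.6527, du/dtau = 1.0325, dv/dtau = 1.1893
step 4:
  k1: at (u, v) = (-0.157179, -0.652676), (du/dtau, dv/dtau) = (1.032451, 1.189343); Gamma_uuu = 0.000000, Gamma_uuv = 0.000000, Gamma_uvv = 0.533730, Gamma_vuu = 0.000000, Gamma_vuv = -0.082256, Gamma_vvv = 0.000000; k1 = (1.032451, 1.189343, -0.754980, 0.202010)
  k2: at (u, v) = (-0.105556, -0.593209), (du/dtau, dv/dtau) = (0.994702, 1.199443); Gamma_uuu = 0.000000, Gamma_uuv = 0.000000, Gamma_uvv = 0.531463, Gamma_vuu = 0.000000, Gamma_vuv = -0.082607, Gamma_vvv = 0.000000; k2 = (0.994702, 1.199443, -0.764597, 0.197114)
  k3: at (u, v) = (-0.107444, -0.592704), (du/dtau, dv/dtau) = (0.994221, 1.199198); Gamma_uuu = 0.000000, Gamma_uuv = 0.000000, Gamma_uvv = 0.531546, Gamma_vuu = 0.000000, Gamma_vuv = -0.082594, Gamma_vvv = 0.000000; k3 = (0.994221, 1.199198, -0.764404, 0.196948)
  k4: at (u, v) = (-0.057757, -0.532756), (du/dtau, dv/dtau) = (0.956010, 1.209037); Gamma_uuu = 0.000000, Gamma_uuv = 0.000000, Gamma_uvv = 0.529365, Gamma_vuu = 0.000000, Gamma_vuv = -0.082934, Gamma_vvv = 0.000000; k4 = (0.956010, 1.209037, -0.773810, 0.191719)
  Y <- Y + (h/6)(k1 + 2k2 + 2k3 + k4): u = -0.0577, v = -0.5327, du/dtau = 0.9560, dv/dtau = 1.2090


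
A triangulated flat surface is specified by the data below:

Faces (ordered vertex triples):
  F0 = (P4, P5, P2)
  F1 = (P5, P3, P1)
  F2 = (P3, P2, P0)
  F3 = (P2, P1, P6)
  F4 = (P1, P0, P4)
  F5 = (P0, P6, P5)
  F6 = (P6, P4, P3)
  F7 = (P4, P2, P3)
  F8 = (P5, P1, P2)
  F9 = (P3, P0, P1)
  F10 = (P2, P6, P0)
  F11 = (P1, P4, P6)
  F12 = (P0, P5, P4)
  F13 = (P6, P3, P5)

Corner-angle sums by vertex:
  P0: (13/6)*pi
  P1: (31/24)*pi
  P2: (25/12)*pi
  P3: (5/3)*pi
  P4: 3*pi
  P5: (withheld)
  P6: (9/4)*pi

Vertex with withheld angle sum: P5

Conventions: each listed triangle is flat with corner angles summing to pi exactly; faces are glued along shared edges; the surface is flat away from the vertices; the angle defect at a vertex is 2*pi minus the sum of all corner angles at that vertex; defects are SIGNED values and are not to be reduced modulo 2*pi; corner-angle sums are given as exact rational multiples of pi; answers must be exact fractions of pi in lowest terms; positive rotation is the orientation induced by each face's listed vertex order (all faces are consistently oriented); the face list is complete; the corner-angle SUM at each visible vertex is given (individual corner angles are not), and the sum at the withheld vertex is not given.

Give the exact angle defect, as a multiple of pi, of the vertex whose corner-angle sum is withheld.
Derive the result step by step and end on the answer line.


V = 7, E = 21, F = 14; chi = V - E + F = 0
Gauss-Bonnet: total defect = 2*pi*chi = 0; visible defects sum to (-11/24)*pi

Answer: defect(P5) = (11/24)*pi


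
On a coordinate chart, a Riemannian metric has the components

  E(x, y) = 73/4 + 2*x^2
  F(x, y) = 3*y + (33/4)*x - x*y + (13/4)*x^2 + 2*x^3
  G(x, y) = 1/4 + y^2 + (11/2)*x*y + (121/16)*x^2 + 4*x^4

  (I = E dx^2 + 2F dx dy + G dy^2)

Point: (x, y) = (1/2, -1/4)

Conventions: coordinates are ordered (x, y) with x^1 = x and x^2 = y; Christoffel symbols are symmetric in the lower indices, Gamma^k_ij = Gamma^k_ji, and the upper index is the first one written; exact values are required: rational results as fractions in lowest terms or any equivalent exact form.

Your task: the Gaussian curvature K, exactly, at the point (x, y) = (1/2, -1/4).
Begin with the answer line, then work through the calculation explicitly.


Answer: K = -346484/224939

E = 75/4, F = 73/16, G = 113/64, EG - F^2 = 1573/128 at the point
E_x = 2, E_y = 0, F_x = 53/4, F_y = 5/2, G_x = 131/16, G_y = 9/4
E_yy = 0, F_xy = -1, G_xx = 217/8
K follows from Brioschi's formula, (det M1 - det M2)/(EG - F^2)^2.
M1 = [[-E_yy/2 + F_xy - G_xx/2, E_x/2, F_x - E_y/2], [F_y - G_x/2, E, F], [G_y/2, F, G]] = [[-233/16, 1, 53/4], [-51/32, 75/4, 73/16], [9/8, 73/16, 113/64]]; det M1 = -1119953/2048
M2 = [[0, E_y/2, G_x/2], [E_y/2, E, F], [G_x/2, F, G]] = [[0, 0, 131/32], [0, 75/4, 73/16], [131/32, 73/16, 113/64]]; det M2 = -1287075/4096
det M1 - det M2 = -952831/4096; K = -952831/4096 / (1573/128)^2 = -346484/224939


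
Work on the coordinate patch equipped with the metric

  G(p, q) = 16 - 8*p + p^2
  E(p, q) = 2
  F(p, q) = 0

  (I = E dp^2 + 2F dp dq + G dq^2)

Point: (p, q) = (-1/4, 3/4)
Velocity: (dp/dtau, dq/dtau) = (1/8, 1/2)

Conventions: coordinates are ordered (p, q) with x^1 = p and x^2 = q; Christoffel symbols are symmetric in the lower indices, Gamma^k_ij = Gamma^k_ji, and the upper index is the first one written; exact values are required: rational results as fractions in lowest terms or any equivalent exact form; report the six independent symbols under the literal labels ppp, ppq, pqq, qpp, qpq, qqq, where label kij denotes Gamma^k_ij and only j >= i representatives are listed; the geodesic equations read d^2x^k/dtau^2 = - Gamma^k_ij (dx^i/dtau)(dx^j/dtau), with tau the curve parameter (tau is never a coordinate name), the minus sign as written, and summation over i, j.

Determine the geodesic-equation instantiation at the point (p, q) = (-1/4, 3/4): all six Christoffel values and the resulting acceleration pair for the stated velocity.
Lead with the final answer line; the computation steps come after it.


Answer: Gamma_ppp = 0, Gamma_ppq = 0, Gamma_pqq = 17/8, Gamma_qpp = 0, Gamma_qpq = -4/17, Gamma_qqq = 0; accelerations (d^2p/dtau^2, d^2q/dtau^2) = (-17/32, 1/34)

E = 2, F = 0, G = 289/16 at the point
E_p = 0, E_q = 0, F_p = 0, F_q = 0, G_p = -17/2, G_q = 0
EG - F^2 = 289/8;  g^inv = (8/289) * [[289/16, 0], [0, 2]]
first-kind symbols [ij,l] = (1/2)(d_i g_jl + d_j g_il - d_l g_ij): [pp,p] = E_p/2 = 0, [pp,q] = F_p - E_q/2 = 0, [pq,p] = E_q/2 = 0, [pq,q] = G_p/2 = -17/4, [qq,p] = F_q - G_p/2 = 17/4, [qq,q] = G_q/2 = 0
Gamma^p_ij = (G*[ij,p] - F*[ij,q])/(EG - F^2), Gamma^q_ij = (E*[ij,q] - F*[ij,p])/(EG - F^2)
Gamma_ppp = 0, Gamma_ppq = 0, Gamma_pqq = 17/8, Gamma_qpp = 0, Gamma_qpq = -4/17, Gamma_qqq = 0
d^2p/dtau^2 = -(Gamma_ppp*(1/8)^2 + 2*Gamma_ppq*(1/8)*(1/2) + Gamma_pqq*(1/2)^2) = -17/32
d^2q/dtau^2 = -(Gamma_qpp*(1/8)^2 + 2*Gamma_qpq*(1/8)*(1/2) + Gamma_qqq*(1/2)^2) = 1/34


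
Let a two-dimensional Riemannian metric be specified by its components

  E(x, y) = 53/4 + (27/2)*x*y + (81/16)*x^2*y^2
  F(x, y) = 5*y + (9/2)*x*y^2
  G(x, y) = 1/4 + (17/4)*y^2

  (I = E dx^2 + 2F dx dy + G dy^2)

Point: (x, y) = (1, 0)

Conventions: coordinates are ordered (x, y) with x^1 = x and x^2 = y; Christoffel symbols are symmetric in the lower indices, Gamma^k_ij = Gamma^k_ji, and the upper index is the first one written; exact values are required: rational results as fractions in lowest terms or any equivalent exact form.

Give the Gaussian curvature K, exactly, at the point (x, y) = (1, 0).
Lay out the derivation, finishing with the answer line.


E = 53/4, F = 0, G = 1/4, EG - F^2 = 53/16 at the point
E_x = 0, E_y = 27/2, F_x = 0, F_y = 5, G_x = 0, G_y = 0
E_yy = 81/8, F_xy = 0, G_xx = 0
Brioschi: K = (det M1 - det M2) / (EG - F^2)^2 with the standard first/second-derivative matrices M1, M2.
M1 = [[-E_yy/2 + F_xy - G_xx/2, E_x/2, F_x - E_y/2], [F_y - G_x/2, E, F], [G_y/2, F, G]] = [[-81/16, 0, -27/4], [5, 53/4, 0], [0, 0, 1/4]]; det M1 = -4293/256
M2 = [[0, E_y/2, G_x/2], [E_y/2, E, F], [G_x/2, F, G]] = [[0, 27/4, 0], [27/4, 53/4, 0], [0, 0, 1/4]]; det M2 = -729/64
det M1 - det M2 = -1377/256; K = -1377/256 / (53/16)^2 = -1377/2809

Answer: K = -1377/2809


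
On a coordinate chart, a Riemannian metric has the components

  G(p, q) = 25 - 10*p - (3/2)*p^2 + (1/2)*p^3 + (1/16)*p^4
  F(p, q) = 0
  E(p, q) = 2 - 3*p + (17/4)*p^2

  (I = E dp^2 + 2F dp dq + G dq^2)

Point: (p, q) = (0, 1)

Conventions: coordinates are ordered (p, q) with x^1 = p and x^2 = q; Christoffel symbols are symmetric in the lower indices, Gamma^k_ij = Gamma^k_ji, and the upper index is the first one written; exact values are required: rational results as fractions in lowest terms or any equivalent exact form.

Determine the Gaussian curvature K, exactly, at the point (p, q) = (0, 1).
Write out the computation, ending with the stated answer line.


E = 2, F = 0, G = 25, EG - F^2 = 50 at the point
E_p = -3, E_q = 0, F_p = 0, F_q = 0, G_p = -10, G_q = 0
E_qq = 0, F_pq = 0, G_pp = -3
Apply the Brioschi formula K = (det M1 - det M2)/(EG - F^2)^2 over the derivative matrices of E, F, G.
M1 = [[-E_qq/2 + F_pq - G_pp/2, E_p/2, F_p - E_q/2], [F_q - G_p/2, E, F], [G_q/2, F, G]] = [[3/2, -3/2, 0], [5, 2, 0], [0, 0, 25]]; det M1 = 525/2
M2 = [[0, E_q/2, G_p/2], [E_q/2, E, F], [G_p/2, F, G]] = [[0, 0, -5], [0, 2, 0], [-5, 0, 25]]; det M2 = -50
det M1 - det M2 = 625/2; K = 625/2 / (50)^2 = 1/8

Answer: K = 1/8


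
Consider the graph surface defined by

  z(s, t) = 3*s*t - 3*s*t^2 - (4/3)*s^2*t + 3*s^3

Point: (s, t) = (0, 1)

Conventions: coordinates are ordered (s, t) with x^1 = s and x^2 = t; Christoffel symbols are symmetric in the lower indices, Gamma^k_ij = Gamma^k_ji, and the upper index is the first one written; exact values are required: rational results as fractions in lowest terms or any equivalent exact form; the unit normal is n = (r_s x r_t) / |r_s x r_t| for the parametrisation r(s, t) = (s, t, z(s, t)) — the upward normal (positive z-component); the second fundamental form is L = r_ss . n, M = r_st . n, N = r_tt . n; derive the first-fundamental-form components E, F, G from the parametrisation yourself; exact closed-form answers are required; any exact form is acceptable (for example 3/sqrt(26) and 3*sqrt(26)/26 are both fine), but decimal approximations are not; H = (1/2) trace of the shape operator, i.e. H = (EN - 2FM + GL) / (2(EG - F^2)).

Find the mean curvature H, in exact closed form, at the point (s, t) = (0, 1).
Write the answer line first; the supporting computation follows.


Answer: H = -4/3

z_s = 0, z_t = 0, z_ss = -8/3, z_st = -3, z_tt = 0
E = 1, F = 0, G = 1; answer radicand W^2 = 1
unnormalised second-form numerators: l = -8/3, m = -3, n = 0; L = l/sqrt(1), and similarly M = m/sqrt(W^2), N = n/sqrt(W^2)
H = (E*n - 2*F*m + G*l) / (2*(EG - F^2)*sqrt(W^2)); E*n - 2*F*m + G*l = -8/3, EG - F^2 = 1, so H = (-4/3)/sqrt(1)


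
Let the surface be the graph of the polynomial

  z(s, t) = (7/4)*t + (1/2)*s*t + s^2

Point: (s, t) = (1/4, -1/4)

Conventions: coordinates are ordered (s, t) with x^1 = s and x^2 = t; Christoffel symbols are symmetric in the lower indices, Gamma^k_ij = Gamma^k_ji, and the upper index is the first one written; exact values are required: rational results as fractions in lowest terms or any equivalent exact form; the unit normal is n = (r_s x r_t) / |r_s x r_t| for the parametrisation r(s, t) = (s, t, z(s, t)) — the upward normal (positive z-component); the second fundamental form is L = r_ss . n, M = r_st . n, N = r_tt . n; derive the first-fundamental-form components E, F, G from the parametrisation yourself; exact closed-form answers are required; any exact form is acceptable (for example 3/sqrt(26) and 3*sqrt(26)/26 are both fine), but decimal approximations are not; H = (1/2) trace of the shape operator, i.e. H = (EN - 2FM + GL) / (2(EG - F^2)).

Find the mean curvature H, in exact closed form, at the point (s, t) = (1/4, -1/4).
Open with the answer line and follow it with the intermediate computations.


Answer: H = 533*sqrt(298)/22201

z_s = 3/8, z_t = 15/8, z_ss = 2, z_st = 1/2, z_tt = 0
E = 73/64, F = 45/64, G = 289/64; answer radicand W^2 = 149/32
unnormalised second-form numerators: l = 2, m = 1/2, n = 0; L = l/sqrt(149/32), and similarly M = m/sqrt(W^2), N = n/sqrt(W^2)
H = (E*n - 2*F*m + G*l) / (2*(EG - F^2)*sqrt(W^2)); E*n - 2*F*m + G*l = 533/64, EG - F^2 = 149/32, so H = (533/596)/sqrt(149/32)


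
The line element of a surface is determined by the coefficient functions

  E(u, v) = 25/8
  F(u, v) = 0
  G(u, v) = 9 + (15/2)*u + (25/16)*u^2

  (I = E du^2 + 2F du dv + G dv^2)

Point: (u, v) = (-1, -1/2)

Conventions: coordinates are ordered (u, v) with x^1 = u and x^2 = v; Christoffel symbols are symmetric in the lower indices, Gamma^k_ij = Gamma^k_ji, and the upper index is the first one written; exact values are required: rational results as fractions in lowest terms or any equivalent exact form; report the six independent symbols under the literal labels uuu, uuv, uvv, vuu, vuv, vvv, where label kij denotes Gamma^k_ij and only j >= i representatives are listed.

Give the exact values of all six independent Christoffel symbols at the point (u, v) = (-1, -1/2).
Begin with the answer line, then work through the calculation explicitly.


Answer: Gamma_uuu = 0, Gamma_uuv = 0, Gamma_uvv = -7/10, Gamma_vuu = 0, Gamma_vuv = 5/7, Gamma_vvv = 0

E = 25/8, F = 0, G = 49/16 at the point
E_u = 0, E_v = 0, F_u = 0, F_v = 0, G_u = 35/8, G_v = 0
EG - F^2 = 1225/128;  g^inv = (128/1225) * [[49/16, 0], [0, 25/8]]
first-kind symbols [ij,l] = (1/2)(d_i g_jl + d_j g_il - d_l g_ij): [uu,u] = E_u/2 = 0, [uu,v] = F_u - E_v/2 = 0, [uv,u] = E_v/2 = 0, [uv,v] = G_u/2 = 35/16, [vv,u] = F_v - G_u/2 = -35/16, [vv,v] = G_v/2 = 0
Gamma^u_ij = (G*[ij,u] - F*[ij,v])/(EG - F^2), Gamma^v_ij = (E*[ij,v] - F*[ij,u])/(EG - F^2)


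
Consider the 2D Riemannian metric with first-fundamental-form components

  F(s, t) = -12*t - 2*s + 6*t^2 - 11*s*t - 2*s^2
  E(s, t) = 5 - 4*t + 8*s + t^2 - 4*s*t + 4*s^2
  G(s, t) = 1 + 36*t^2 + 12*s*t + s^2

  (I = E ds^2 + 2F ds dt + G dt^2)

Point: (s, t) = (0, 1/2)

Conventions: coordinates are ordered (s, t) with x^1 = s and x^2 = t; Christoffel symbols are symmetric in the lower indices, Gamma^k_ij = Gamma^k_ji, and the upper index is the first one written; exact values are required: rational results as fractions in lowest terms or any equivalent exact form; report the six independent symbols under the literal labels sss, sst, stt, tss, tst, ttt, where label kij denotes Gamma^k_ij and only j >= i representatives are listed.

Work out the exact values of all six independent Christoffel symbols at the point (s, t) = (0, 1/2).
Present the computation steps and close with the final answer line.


E = 13/4, F = -9/2, G = 10 at the point
E_s = 6, E_t = -3, F_s = -15/2, F_t = -6, G_s = 6, G_t = 36
EG - F^2 = 49/4;  g^inv = (4/49) * [[10, 9/2], [9/2, 13/4]]
first-kind symbols [ij,l] = (1/2)(d_i g_jl + d_j g_il - d_l g_ij): [ss,s] = E_s/2 = 3, [ss,t] = F_s - E_t/2 = -6, [st,s] = E_t/2 = -3/2, [st,t] = G_s/2 = 3, [tt,s] = F_t - G_s/2 = -9, [tt,t] = G_t/2 = 18
Gamma^s_ij = (G*[ij,s] - F*[ij,t])/(EG - F^2), Gamma^t_ij = (E*[ij,t] - F*[ij,s])/(EG - F^2)

Answer: Gamma_sss = 12/49, Gamma_sst = -6/49, Gamma_stt = -36/49, Gamma_tss = -24/49, Gamma_tst = 12/49, Gamma_ttt = 72/49


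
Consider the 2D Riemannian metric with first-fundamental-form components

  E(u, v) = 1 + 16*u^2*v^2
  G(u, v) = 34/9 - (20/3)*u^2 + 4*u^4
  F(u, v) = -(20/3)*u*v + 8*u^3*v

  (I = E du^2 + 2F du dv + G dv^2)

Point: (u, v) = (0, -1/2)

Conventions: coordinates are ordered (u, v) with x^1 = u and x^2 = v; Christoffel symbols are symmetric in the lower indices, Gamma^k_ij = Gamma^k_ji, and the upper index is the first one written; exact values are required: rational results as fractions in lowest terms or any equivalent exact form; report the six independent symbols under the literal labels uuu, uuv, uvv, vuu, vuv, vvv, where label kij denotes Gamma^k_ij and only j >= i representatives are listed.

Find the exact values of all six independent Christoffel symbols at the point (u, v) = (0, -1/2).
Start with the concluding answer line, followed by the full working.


Answer: Gamma_uuu = 0, Gamma_uuv = 0, Gamma_uvv = 0, Gamma_vuu = 15/17, Gamma_vuv = 0, Gamma_vvv = 0

E = 1, F = 0, G = 34/9 at the point
E_u = 0, E_v = 0, F_u = 10/3, F_v = 0, G_u = 0, G_v = 0
EG - F^2 = 34/9;  g^inv = (9/34) * [[34/9, 0], [0, 1]]
first-kind symbols [ij,l] = (1/2)(d_i g_jl + d_j g_il - d_l g_ij): [uu,u] = E_u/2 = 0, [uu,v] = F_u - E_v/2 = 10/3, [uv,u] = E_v/2 = 0, [uv,v] = G_u/2 = 0, [vv,u] = F_v - G_u/2 = 0, [vv,v] = G_v/2 = 0
Gamma^u_ij = (G*[ij,u] - F*[ij,v])/(EG - F^2), Gamma^v_ij = (E*[ij,v] - F*[ij,u])/(EG - F^2)


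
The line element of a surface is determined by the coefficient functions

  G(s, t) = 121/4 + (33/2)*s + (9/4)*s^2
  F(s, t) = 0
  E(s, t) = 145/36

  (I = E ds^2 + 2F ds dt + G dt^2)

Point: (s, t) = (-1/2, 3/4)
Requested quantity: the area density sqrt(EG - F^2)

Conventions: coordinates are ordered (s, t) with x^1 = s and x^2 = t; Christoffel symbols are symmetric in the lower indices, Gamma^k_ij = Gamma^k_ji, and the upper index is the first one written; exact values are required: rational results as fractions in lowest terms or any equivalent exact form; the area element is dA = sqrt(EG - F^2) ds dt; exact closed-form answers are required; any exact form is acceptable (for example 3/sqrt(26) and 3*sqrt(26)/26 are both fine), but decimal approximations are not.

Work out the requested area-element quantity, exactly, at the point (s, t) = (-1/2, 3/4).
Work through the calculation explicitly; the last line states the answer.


E = 145/36, F = 0, G = 361/16; EG - F^2 = 52345/576

Answer: sqrt(EG - F^2) = 19*sqrt(145)/24


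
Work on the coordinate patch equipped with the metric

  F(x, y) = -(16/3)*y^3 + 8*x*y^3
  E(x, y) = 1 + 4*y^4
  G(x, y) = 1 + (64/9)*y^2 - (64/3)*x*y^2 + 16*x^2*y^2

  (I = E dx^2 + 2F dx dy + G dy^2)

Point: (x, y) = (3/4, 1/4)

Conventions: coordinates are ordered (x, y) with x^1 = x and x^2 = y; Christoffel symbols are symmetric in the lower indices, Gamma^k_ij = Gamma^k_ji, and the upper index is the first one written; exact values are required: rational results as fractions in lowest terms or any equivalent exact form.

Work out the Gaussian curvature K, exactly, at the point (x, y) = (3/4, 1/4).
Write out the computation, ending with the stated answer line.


E = 65/64, F = 1/96, G = 145/144, EG - F^2 = 589/576 at the point
E_x = 0, E_y = 1/4, F_x = 1/8, F_y = 1/8, G_x = 1/6, G_y = 1/18
E_yy = 3, F_xy = 3/2, G_xx = 2
By Brioschi, K is (det M1 - det M2) divided by (EG - F^2) squared.
M1 = [[-E_yy/2 + F_xy - G_xx/2, E_x/2, F_x - E_y/2], [F_y - G_x/2, E, F], [G_y/2, F, G]] = [[-1, 0, 0], [1/24, 65/64, 1/96], [1/36, 1/96, 145/144]]; det M1 = -589/576
M2 = [[0, E_y/2, G_x/2], [E_y/2, E, F], [G_x/2, F, G]] = [[0, 1/8, 1/12], [1/8, 65/64, 1/96], [1/12, 1/96, 145/144]]; det M2 = -13/576
det M1 - det M2 = -1; K = -1 / (589/576)^2 = -331776/346921

Answer: K = -331776/346921


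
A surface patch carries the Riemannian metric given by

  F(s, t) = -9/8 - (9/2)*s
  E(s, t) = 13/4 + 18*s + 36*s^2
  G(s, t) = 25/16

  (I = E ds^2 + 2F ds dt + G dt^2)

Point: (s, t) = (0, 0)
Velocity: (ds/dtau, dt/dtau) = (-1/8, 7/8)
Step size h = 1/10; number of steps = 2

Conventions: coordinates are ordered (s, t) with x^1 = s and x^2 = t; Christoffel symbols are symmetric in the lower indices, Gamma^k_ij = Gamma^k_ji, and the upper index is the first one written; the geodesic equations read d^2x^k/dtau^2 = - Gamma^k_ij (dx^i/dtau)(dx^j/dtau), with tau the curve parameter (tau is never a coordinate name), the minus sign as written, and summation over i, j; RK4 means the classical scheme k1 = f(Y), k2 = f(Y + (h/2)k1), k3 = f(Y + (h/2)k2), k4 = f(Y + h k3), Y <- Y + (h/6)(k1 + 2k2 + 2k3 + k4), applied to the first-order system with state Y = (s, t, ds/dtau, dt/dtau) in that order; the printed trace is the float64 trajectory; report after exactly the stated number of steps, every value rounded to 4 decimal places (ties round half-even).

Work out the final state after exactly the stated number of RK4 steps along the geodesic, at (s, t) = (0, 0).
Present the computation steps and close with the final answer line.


f(Y) = (ds/dtau, dt/dtau, -Gamma^s_ij Y'^i Y'^j, -Gamma^t_ij Y'^i Y'^j) with the Gammas evaluated at the stage position; h = 0.100000; intermediate values shown to 6 dp
step 0: s = 0.0000, t = 0.0000, ds/dtau = -0.1250, dt/dtau = 0.8750
step 1:
  k1: at (s, t) = (0.000000, 0.000000), (ds/dtau, dt/dtau) = (-0.125000, 0.875000); Gamma_sss = 2.360656, Gamma_sst = 0.000000, Gamma_stt = 0.000000, Gamma_tss = -1.180328, Gamma_tst = 0.000000, Gamma_ttt = 0.000000; k1 = (-0.125000, 0.875000, -0.036885, 0.018443)
  k2: at (s, t) = (-0.006250, 0.043750), (ds/dtau, dt/dtau) = (-0.126844, 0.875922); Gamma_sss = 2.370721, Gamma_sst = 0.000000, Gamma_stt = 0.000000, Gamma_tss = -1.215754, Gamma_tst = 0.000000, Gamma_ttt = 0.000000; k2 = (-0.126844, 0.875922, -0.038144, 0.019561)
  k3: at (s, t) = (-0.006342, 0.043796), (ds/dtau, dt/dtau) = (-0.126907, 0.875978); Gamma_sss = 2.370860, Gamma_sst = 0.000000, Gamma_stt = 0.000000, Gamma_tss = -1.216286, Gamma_tst = 0.000000, Gamma_ttt = 0.000000; k3 = (-0.126907, 0.875978, -0.038184, 0.019589)
  k4: at (s, t) = (-0.012691, 0.087598), (ds/dtau, dt/dtau) = (-0.128818, 0.876959); Gamma_sss = 2.379793, Gamma_sst = 0.000000, Gamma_stt = 0.000000, Gamma_tss = -1.253529, Gamma_tst = 0.000000, Gamma_ttt = 0.000000; k4 = (-0.128818, 0.876959, -0.039491, 0.020801)
  Y <- Y + (h/6)(k1 + 2k2 + 2k3 + k4): s = -0.0127, t = 0.0876, ds/dtau = -0.1288, dt/dtau = 0.8770
step 2:
  k1: at (s, t) = (-0.012689, 0.087596), (ds/dtau, dt/dtau) = (-0.128817, 0.876959); Gamma_sss = 2.379790, Gamma_sst = 0.000000, Gamma_stt = 0.000000, Gamma_tss = -1.253517, Gamma_tst = 0.000000, Gamma_ttt = 0.000000; k1 = (-0.128817, 0.876959, -0.039490, 0.020801)
  k2: at (s, t) = (-0.019130, 0.131444), (ds/dtau, dt/dtau) = (-0.130792, 0.877999); Gamma_sss = 2.387394, Gamma_sst = 0.000000, Gamma_stt = 0.000000, Gamma_tss = -1.292605, Gamma_tst = 0.000000, Gamma_ttt = 0.000000; k2 = (-0.130792, 0.877999, -0.040840, 0.022112)
  k3: at (s, t) = (-0.019228, 0.131496), (ds/dtau, dt/dtau) = (-0.130859, 0.878065); Gamma_sss = 2.387499, Gamma_sst = 0.000000, Gamma_stt = 0.000000, Gamma_tss = -1.293214, Gamma_tst = 0.000000, Gamma_ttt = 0.000000; k3 = (-0.130859, 0.878065, -0.040884, 0.022145)
  k4: at (s, t) = (-0.025775, 0.175402), (ds/dtau, dt/dtau) = (-0.132906, 0.879174); Gamma_sss = 2.393530, Gamma_sst = 0.000000, Gamma_stt = 0.000000, Gamma_tss = -1.334332, Gamma_tst = 0.000000, Gamma_ttt = 0.000000; k4 = (-0.132906, 0.879174, -0.042279, 0.023569)
  Y <- Y + (h/6)(k1 + 2k2 + 2k3 + k4): s = -0.0258, t = 0.1754, ds/dtau = -0.1329, dt/dtau = 0.8792

Answer: s = -0.0258, t = 0.1754, ds/dtau = -0.1329, dt/dtau = 0.8792
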